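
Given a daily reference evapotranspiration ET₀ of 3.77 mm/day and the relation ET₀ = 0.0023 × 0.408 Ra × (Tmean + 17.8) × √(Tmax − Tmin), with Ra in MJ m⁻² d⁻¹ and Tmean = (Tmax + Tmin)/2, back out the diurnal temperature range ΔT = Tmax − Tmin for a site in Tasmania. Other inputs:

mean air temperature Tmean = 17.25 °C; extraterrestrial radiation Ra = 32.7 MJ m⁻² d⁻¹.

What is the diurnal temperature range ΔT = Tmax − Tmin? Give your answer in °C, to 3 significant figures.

12.3 °C

√ΔT = ET₀ / [0.0023 × 0.408 × Ra × (Tmean+17.8)] = 3.77 / (0.0023 × 13.3416 × 35.05) = 3.5052
ΔT = 3.5052² = 12.286 °C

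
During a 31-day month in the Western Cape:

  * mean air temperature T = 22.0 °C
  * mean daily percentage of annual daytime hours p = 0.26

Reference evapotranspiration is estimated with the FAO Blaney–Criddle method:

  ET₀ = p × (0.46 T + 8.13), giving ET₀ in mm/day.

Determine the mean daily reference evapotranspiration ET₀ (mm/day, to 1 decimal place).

4.7 mm/day

ET₀ = 0.26 × (0.46 × 22.0 + 8.13) = 0.26 × 18.250 = 4.7450 mm/d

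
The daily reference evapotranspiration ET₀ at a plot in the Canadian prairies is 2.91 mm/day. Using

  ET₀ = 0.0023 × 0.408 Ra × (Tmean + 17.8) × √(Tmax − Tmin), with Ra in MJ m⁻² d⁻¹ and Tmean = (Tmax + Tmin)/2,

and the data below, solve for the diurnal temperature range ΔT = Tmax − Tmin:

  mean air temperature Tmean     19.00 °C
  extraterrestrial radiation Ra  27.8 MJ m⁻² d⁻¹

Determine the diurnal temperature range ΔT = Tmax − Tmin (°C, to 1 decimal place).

√ΔT = ET₀ / [0.0023 × 0.408 × Ra × (Tmean+17.8)] = 2.91 / (0.0023 × 11.3424 × 36.80) = 3.0312
ΔT = 3.0312² = 9.188 °C

9.2 °C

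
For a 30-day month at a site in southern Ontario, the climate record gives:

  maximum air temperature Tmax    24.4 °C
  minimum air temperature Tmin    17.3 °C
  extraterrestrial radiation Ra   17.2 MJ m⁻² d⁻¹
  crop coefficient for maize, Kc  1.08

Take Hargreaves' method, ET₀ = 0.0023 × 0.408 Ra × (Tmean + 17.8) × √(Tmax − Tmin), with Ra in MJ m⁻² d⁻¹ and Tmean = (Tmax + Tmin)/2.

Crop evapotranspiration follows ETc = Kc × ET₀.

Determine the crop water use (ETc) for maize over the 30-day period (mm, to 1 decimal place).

53.9 mm

Tmean = (24.4 + 17.3)/2 = 20.85 °C
0.408 Ra = 0.408 × 17.2 = 7.0176 mm/d equivalent
ET₀ = 0.0023 × 7.0176 × (20.85 + 17.8) × √7.1 = 0.0023 × 7.0176 × 38.65 × 2.6646 = 1.6623 mm/d
ETc = Kc × ET₀ = 1.08 × 1.6623 = 1.7953 mm/d
Over 30 days: 1.7953 × 30 = 53.859 mm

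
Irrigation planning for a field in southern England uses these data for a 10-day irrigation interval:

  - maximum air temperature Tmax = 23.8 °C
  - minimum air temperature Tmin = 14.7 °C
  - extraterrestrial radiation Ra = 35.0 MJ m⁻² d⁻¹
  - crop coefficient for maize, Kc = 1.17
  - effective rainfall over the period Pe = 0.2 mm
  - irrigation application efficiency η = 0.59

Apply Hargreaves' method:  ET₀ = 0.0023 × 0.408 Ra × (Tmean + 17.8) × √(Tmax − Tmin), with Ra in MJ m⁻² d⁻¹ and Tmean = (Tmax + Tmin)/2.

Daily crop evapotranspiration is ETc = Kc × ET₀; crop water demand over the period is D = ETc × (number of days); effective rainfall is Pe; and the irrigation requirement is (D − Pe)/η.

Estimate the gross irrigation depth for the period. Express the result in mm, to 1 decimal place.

Tmean = (23.8 + 14.7)/2 = 19.25 °C
0.408 Ra = 0.408 × 35.0 = 14.2800 mm/d equivalent
ET₀ = 0.0023 × 14.2800 × (19.25 + 17.8) × √9.1 = 0.0023 × 14.2800 × 37.05 × 3.0166 = 3.6708 mm/d
ETc = Kc × ET₀ = 1.17 × 3.6708 = 4.2948 mm/d
Crop demand D = ETc × 10 d = 4.2948 × 10 = 42.948 mm
D − Pe = 42.948 − 0.2 = 42.748 mm
Gross irrigation = 42.748 / 0.59 = 72.454 mm

72.5 mm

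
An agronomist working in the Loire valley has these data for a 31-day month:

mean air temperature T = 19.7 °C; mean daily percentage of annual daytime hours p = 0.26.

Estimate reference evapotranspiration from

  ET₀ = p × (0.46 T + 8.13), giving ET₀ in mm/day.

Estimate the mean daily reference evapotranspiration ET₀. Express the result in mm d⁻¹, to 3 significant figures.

ET₀ = 0.26 × (0.46 × 19.7 + 8.13) = 0.26 × 17.192 = 4.4699 mm/d

4.47 mm d⁻¹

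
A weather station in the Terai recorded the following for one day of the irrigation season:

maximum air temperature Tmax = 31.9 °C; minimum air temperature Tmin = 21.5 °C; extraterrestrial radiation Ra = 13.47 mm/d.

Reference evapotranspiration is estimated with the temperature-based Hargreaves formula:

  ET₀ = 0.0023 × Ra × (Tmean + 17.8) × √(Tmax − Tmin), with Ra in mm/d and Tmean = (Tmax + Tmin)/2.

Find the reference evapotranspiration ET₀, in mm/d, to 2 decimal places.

Tmean = (31.9 + 21.5)/2 = 26.70 °C
ET₀ = 0.0023 × 13.47 × (26.70 + 17.8) × √10.4 = 0.0023 × 13.47 × 44.50 × 3.2249 = 4.4460 mm/d

4.45 mm/d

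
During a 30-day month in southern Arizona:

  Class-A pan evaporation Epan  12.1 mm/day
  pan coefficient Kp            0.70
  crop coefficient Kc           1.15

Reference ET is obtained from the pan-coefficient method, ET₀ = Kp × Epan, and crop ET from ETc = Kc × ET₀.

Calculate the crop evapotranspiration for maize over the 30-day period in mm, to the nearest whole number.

292 mm

ET₀ = 0.70 × 12.1 = 8.4700 mm/d
ETc = Kc × ET₀ = 1.15 × 8.4700 = 9.7405 mm/d
Over 30 days: 9.7405 × 30 = 292.215 mm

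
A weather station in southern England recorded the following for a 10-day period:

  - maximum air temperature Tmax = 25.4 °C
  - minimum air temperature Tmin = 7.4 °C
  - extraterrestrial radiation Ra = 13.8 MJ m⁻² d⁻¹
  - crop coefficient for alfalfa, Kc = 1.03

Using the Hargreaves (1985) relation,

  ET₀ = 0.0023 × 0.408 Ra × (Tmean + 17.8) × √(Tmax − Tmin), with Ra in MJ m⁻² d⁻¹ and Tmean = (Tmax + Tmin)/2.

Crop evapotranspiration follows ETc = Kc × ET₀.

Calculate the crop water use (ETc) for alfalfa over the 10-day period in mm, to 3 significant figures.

19.4 mm

Tmean = (25.4 + 7.4)/2 = 16.40 °C
0.408 Ra = 0.408 × 13.8 = 5.6304 mm/d equivalent
ET₀ = 0.0023 × 5.6304 × (16.40 + 17.8) × √18.0 = 0.0023 × 5.6304 × 34.20 × 4.2426 = 1.8790 mm/d
ETc = Kc × ET₀ = 1.03 × 1.8790 = 1.9354 mm/d
Over 10 days: 1.9354 × 10 = 19.354 mm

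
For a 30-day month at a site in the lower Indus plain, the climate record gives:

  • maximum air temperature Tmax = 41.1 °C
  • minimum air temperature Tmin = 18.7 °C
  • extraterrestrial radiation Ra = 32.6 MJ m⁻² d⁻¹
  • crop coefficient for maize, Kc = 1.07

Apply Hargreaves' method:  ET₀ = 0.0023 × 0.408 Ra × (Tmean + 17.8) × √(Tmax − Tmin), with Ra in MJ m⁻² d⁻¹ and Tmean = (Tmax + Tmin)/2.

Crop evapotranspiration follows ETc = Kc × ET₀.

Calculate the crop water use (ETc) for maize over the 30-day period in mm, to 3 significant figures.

222 mm

Tmean = (41.1 + 18.7)/2 = 29.90 °C
0.408 Ra = 0.408 × 32.6 = 13.3008 mm/d equivalent
ET₀ = 0.0023 × 13.3008 × (29.90 + 17.8) × √22.4 = 0.0023 × 13.3008 × 47.70 × 4.7329 = 6.9064 mm/d
ETc = Kc × ET₀ = 1.07 × 6.9064 = 7.3898 mm/d
Over 30 days: 7.3898 × 30 = 221.694 mm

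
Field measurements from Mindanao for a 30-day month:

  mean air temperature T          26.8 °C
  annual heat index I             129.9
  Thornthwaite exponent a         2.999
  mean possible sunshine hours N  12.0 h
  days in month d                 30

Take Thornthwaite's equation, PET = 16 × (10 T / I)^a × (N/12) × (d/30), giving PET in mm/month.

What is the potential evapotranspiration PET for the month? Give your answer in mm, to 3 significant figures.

10T/I = 10 × 26.8 / 129.9 = 2.0631
(10T/I)^a = 2.0631^2.999 = 8.7750
Uncorrected PET = 16 × 8.7750 = 140.400 mm
Correction = (N/12)(d/30) = (12.0/12)(30/30) = 1.0000
PET = 140.400 × 1.0000 = 140.400 mm/month

140 mm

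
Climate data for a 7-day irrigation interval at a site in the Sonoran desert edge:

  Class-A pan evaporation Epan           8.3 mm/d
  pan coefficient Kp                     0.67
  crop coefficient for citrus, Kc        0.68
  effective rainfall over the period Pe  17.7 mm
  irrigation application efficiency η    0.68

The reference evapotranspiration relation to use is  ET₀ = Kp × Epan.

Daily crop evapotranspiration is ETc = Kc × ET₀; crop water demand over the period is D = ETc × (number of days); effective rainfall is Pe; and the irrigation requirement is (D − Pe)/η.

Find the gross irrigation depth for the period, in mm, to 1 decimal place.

12.9 mm

ET₀ = 0.67 × 8.3 = 5.5610 mm/d
ETc = Kc × ET₀ = 0.68 × 5.5610 = 3.7815 mm/d
Crop demand D = ETc × 7 d = 3.7815 × 7 = 26.471 mm
D − Pe = 26.471 − 17.7 = 8.771 mm
Gross irrigation = 8.771 / 0.68 = 12.899 mm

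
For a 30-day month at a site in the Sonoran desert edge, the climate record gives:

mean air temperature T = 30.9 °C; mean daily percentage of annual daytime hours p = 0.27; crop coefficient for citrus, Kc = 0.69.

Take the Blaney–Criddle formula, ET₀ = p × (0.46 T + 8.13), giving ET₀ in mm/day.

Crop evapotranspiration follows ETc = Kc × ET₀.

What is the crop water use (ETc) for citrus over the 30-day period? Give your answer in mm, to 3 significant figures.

ET₀ = 0.27 × (0.46 × 30.9 + 8.13) = 0.27 × 22.344 = 6.0329 mm/d
ETc = Kc × ET₀ = 0.69 × 6.0329 = 4.1627 mm/d
Over 30 days: 4.1627 × 30 = 124.881 mm

125 mm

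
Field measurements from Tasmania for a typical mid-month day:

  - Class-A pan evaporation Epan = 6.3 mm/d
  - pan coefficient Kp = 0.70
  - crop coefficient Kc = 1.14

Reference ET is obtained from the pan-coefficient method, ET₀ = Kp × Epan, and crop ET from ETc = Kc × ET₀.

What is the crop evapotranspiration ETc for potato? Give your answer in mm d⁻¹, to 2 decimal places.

ET₀ = 0.70 × 6.3 = 4.4100 mm/d
ETc = Kc × ET₀ = 1.14 × 4.4100 = 5.0274 mm/d

5.03 mm d⁻¹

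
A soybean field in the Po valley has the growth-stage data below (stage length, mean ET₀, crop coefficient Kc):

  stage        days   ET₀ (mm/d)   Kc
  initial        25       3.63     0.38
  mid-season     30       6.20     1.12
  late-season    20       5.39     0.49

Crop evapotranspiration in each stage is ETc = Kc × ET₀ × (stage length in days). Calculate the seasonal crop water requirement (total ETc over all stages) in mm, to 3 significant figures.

initial: 0.38 × 3.63 × 25 = 34.49 mm
mid-season: 1.12 × 6.20 × 30 = 208.32 mm
late-season: 0.49 × 5.39 × 20 = 52.82 mm
Seasonal total = 295.63 mm

296 mm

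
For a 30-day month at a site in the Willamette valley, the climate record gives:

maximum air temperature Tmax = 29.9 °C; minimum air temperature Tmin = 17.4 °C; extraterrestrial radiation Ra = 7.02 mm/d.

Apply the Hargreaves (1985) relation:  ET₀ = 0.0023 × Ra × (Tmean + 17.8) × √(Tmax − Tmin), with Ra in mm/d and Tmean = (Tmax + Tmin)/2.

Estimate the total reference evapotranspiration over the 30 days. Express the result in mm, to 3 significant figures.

71.0 mm

Tmean = (29.9 + 17.4)/2 = 23.65 °C
ET₀ = 0.0023 × 7.02 × (23.65 + 17.8) × √12.5 = 0.0023 × 7.02 × 41.45 × 3.5355 = 2.3661 mm/d
Over 30 days: 2.3661 × 30 = 70.983 mm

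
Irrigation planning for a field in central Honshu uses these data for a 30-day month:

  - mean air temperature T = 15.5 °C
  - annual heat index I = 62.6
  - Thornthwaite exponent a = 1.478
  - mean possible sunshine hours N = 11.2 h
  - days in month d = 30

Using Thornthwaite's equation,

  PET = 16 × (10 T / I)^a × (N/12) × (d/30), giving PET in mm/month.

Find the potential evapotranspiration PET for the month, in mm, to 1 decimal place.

57.0 mm

10T/I = 10 × 15.5 / 62.6 = 2.4760
(10T/I)^a = 2.4760^1.478 = 3.8191
Uncorrected PET = 16 × 3.8191 = 61.106 mm
Correction = (N/12)(d/30) = (11.2/12)(30/30) = 0.9333
PET = 61.106 × 0.9333 = 57.030 mm/month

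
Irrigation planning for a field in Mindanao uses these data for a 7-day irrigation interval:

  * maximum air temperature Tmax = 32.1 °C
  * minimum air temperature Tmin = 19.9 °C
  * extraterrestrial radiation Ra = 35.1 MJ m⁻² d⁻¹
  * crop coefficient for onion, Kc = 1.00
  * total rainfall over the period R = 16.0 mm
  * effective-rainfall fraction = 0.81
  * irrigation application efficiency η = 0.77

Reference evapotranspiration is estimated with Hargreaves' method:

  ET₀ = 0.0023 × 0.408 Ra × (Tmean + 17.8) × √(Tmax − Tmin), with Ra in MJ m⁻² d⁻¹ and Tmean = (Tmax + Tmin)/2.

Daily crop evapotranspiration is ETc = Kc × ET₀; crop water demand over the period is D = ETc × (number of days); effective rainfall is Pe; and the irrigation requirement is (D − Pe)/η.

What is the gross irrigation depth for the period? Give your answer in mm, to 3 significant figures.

29.0 mm

Tmean = (32.1 + 19.9)/2 = 26.00 °C
0.408 Ra = 0.408 × 35.1 = 14.3208 mm/d equivalent
ET₀ = 0.0023 × 14.3208 × (26.00 + 17.8) × √12.2 = 0.0023 × 14.3208 × 43.80 × 3.4928 = 5.0390 mm/d
ETc = Kc × ET₀ = 1.00 × 5.0390 = 5.0390 mm/d
Crop demand D = ETc × 7 d = 5.0390 × 7 = 35.273 mm
Pe = 0.81 × 16.0 = 12.960 mm
D − Pe = 35.273 − 12.960 = 22.313 mm
Gross irrigation = 22.313 / 0.77 = 28.978 mm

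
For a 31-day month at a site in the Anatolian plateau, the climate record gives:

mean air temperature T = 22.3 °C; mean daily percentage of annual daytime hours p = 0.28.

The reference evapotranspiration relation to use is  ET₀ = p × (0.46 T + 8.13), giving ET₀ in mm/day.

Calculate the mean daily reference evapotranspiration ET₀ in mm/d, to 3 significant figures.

5.15 mm/d

ET₀ = 0.28 × (0.46 × 22.3 + 8.13) = 0.28 × 18.388 = 5.1486 mm/d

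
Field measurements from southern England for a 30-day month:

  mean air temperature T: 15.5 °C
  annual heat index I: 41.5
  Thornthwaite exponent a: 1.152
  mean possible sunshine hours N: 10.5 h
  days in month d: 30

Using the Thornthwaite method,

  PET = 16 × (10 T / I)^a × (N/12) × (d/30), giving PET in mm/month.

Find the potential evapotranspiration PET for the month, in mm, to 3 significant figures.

10T/I = 10 × 15.5 / 41.5 = 3.7349
(10T/I)^a = 3.7349^1.152 = 4.5632
Uncorrected PET = 16 × 4.5632 = 73.011 mm
Correction = (N/12)(d/30) = (10.5/12)(30/30) = 0.8750
PET = 73.011 × 0.8750 = 63.885 mm/month

63.9 mm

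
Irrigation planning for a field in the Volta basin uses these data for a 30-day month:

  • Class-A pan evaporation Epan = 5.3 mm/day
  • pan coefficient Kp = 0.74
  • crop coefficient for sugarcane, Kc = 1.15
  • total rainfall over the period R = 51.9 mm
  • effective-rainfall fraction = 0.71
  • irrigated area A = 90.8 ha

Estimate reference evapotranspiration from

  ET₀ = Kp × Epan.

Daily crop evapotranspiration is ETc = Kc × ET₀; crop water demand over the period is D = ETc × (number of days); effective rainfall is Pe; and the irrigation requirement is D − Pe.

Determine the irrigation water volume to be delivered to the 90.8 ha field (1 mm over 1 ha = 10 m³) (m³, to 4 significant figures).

ET₀ = 0.74 × 5.3 = 3.9220 mm/d
ETc = Kc × ET₀ = 1.15 × 3.9220 = 4.5103 mm/d
Crop demand D = ETc × 30 d = 4.5103 × 30 = 135.309 mm
Pe = 0.71 × 51.9 = 36.849 mm
D − Pe = 135.309 − 36.849 = 98.460 mm
Volume = 98.460 mm × 90.8 ha × 10 = 89401.7 m³

89400 m³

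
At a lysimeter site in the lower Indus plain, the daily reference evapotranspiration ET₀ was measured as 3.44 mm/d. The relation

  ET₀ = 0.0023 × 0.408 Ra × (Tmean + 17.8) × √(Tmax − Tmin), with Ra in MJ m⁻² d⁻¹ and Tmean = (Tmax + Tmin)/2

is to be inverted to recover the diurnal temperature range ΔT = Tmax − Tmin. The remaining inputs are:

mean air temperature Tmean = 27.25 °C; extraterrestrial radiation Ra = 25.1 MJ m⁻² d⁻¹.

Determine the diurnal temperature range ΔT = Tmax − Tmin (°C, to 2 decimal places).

10.51 °C

√ΔT = ET₀ / [0.0023 × 0.408 × Ra × (Tmean+17.8)] = 3.44 / (0.0023 × 10.2408 × 45.05) = 3.2419
ΔT = 3.2419² = 10.510 °C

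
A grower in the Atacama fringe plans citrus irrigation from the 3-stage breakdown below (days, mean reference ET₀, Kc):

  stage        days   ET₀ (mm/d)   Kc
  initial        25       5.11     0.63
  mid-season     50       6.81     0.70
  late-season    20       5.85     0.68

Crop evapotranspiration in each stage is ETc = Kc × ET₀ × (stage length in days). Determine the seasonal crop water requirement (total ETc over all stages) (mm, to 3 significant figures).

398 mm

initial: 0.63 × 5.11 × 25 = 80.48 mm
mid-season: 0.70 × 6.81 × 50 = 238.35 mm
late-season: 0.68 × 5.85 × 20 = 79.56 mm
Seasonal total = 398.39 mm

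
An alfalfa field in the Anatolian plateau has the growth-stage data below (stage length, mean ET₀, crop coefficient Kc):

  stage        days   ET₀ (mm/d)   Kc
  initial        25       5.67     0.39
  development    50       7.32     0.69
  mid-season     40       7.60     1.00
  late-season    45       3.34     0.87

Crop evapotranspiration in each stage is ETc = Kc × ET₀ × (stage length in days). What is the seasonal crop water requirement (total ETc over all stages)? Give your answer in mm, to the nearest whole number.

743 mm

initial: 0.39 × 5.67 × 25 = 55.28 mm
development: 0.69 × 7.32 × 50 = 252.54 mm
mid-season: 1.00 × 7.60 × 40 = 304.00 mm
late-season: 0.87 × 3.34 × 45 = 130.76 mm
Seasonal total = 742.58 mm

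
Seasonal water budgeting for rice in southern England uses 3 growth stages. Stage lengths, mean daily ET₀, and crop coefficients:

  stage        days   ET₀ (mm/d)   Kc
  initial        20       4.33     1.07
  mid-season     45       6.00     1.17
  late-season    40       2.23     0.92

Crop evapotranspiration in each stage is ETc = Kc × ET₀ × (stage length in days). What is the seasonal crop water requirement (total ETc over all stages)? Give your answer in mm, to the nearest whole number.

491 mm

initial: 1.07 × 4.33 × 20 = 92.66 mm
mid-season: 1.17 × 6.00 × 45 = 315.90 mm
late-season: 0.92 × 2.23 × 40 = 82.06 mm
Seasonal total = 490.62 mm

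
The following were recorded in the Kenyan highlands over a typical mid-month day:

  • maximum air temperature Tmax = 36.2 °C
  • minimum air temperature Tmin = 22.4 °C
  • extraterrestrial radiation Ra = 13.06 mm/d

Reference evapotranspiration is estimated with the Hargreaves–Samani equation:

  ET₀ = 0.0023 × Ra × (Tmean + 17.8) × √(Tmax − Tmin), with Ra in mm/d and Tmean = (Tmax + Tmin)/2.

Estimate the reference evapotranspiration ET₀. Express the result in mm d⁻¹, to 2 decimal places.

Tmean = (36.2 + 22.4)/2 = 29.30 °C
ET₀ = 0.0023 × 13.06 × (29.30 + 17.8) × √13.8 = 0.0023 × 13.06 × 47.10 × 3.7148 = 5.2557 mm/d

5.26 mm d⁻¹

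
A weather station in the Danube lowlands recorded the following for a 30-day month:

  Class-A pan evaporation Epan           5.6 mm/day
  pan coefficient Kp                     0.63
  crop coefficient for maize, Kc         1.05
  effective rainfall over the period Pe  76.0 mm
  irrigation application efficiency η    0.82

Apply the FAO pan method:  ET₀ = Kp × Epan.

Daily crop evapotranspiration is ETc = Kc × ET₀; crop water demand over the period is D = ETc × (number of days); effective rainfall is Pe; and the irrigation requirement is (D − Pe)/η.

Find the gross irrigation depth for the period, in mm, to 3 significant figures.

ET₀ = 0.63 × 5.6 = 3.5280 mm/d
ETc = Kc × ET₀ = 1.05 × 3.5280 = 3.7044 mm/d
Crop demand D = ETc × 30 d = 3.7044 × 30 = 111.132 mm
D − Pe = 111.132 − 76.0 = 35.132 mm
Gross irrigation = 35.132 / 0.82 = 42.844 mm

42.8 mm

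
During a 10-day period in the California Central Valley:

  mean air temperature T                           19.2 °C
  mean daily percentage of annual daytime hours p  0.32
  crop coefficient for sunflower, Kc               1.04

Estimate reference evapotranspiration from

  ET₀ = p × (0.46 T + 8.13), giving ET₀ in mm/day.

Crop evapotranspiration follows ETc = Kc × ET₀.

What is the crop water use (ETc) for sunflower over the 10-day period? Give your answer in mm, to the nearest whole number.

ET₀ = 0.32 × (0.46 × 19.2 + 8.13) = 0.32 × 16.962 = 5.4278 mm/d
ETc = Kc × ET₀ = 1.04 × 5.4278 = 5.6449 mm/d
Over 10 days: 5.6449 × 10 = 56.449 mm

56 mm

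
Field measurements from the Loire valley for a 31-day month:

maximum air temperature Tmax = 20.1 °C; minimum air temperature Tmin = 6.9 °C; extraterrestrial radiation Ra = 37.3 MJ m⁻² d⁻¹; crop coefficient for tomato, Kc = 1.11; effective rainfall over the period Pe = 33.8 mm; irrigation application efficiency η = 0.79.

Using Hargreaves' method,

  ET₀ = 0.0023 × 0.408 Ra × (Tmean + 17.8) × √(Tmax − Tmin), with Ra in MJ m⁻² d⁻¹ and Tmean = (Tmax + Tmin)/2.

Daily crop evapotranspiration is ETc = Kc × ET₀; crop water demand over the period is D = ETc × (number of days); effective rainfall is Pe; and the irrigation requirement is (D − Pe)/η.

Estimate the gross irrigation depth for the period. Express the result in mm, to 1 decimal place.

Tmean = (20.1 + 6.9)/2 = 13.50 °C
0.408 Ra = 0.408 × 37.3 = 15.2184 mm/d equivalent
ET₀ = 0.0023 × 15.2184 × (13.50 + 17.8) × √13.2 = 0.0023 × 15.2184 × 31.30 × 3.6332 = 3.9804 mm/d
ETc = Kc × ET₀ = 1.11 × 3.9804 = 4.4182 mm/d
Crop demand D = ETc × 31 d = 4.4182 × 31 = 136.964 mm
D − Pe = 136.964 − 33.8 = 103.164 mm
Gross irrigation = 103.164 / 0.79 = 130.587 mm

130.6 mm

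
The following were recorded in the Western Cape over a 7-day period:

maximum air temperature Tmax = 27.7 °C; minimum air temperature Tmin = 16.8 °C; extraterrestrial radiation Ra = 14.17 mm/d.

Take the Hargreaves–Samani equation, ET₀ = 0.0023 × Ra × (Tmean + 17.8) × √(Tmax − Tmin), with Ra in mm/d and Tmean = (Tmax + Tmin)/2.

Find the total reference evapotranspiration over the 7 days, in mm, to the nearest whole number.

30 mm

Tmean = (27.7 + 16.8)/2 = 22.25 °C
ET₀ = 0.0023 × 14.17 × (22.25 + 17.8) × √10.9 = 0.0023 × 14.17 × 40.05 × 3.3015 = 4.3093 mm/d
Over 7 days: 4.3093 × 7 = 30.165 mm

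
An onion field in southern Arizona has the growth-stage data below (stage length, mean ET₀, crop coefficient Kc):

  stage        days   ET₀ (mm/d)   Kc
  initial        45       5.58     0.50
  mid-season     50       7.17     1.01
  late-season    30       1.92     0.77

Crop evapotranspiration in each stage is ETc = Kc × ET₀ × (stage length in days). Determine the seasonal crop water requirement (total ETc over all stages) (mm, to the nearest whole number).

532 mm

initial: 0.50 × 5.58 × 45 = 125.55 mm
mid-season: 1.01 × 7.17 × 50 = 362.09 mm
late-season: 0.77 × 1.92 × 30 = 44.35 mm
Seasonal total = 531.99 mm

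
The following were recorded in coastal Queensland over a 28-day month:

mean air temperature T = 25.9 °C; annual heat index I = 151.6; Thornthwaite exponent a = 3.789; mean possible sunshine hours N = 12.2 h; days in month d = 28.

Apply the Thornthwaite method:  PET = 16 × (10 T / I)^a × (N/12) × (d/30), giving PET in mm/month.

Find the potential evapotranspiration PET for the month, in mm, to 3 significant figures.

10T/I = 10 × 25.9 / 151.6 = 1.7084
(10T/I)^a = 1.7084^3.789 = 7.6082
Uncorrected PET = 16 × 7.6082 = 121.731 mm
Correction = (N/12)(d/30) = (12.2/12)(28/30) = 0.9489
PET = 121.731 × 0.9489 = 115.511 mm/month

116 mm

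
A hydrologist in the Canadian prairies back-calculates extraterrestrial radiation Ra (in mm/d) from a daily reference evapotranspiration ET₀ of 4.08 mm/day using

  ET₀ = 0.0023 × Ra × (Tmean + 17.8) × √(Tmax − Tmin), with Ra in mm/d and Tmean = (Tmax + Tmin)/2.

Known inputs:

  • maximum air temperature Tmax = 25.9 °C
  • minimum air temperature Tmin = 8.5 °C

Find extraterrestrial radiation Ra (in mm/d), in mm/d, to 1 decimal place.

Tmean = 17.20 °C; √ΔT = 4.1713
Ra = ET₀ / [0.0023 × (Tmean+17.8) × √ΔT] = 4.08 / (0.0023 × 35.00 × 4.1713) = 12.150 mm/d

12.2 mm/d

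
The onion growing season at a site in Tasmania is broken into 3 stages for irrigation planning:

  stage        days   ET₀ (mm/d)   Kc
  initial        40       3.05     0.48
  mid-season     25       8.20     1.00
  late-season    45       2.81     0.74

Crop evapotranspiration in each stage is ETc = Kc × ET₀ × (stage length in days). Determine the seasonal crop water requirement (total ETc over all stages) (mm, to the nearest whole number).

357 mm

initial: 0.48 × 3.05 × 40 = 58.56 mm
mid-season: 1.00 × 8.20 × 25 = 205.00 mm
late-season: 0.74 × 2.81 × 45 = 93.57 mm
Seasonal total = 357.13 mm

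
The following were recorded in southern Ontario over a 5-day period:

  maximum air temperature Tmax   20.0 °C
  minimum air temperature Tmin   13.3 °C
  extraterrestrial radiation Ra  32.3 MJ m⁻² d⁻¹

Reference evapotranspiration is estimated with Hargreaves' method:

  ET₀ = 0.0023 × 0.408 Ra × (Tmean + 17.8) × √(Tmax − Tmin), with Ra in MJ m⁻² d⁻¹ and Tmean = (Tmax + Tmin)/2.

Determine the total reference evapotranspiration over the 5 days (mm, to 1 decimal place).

Tmean = (20.0 + 13.3)/2 = 16.65 °C
0.408 Ra = 0.408 × 32.3 = 13.1784 mm/d equivalent
ET₀ = 0.0023 × 13.1784 × (16.65 + 17.8) × √6.7 = 0.0023 × 13.1784 × 34.45 × 2.5884 = 2.7028 mm/d
Over 5 days: 2.7028 × 5 = 13.514 mm

13.5 mm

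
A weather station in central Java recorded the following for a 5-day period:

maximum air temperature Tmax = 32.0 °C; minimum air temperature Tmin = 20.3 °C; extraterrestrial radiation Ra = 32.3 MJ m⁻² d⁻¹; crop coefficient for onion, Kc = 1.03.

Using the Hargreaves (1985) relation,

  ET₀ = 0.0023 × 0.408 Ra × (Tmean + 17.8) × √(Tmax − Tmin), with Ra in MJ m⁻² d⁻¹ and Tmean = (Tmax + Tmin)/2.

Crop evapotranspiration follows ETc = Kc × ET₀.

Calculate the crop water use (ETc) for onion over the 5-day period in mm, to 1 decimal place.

23.5 mm

Tmean = (32.0 + 20.3)/2 = 26.15 °C
0.408 Ra = 0.408 × 32.3 = 13.1784 mm/d equivalent
ET₀ = 0.0023 × 13.1784 × (26.15 + 17.8) × √11.7 = 0.0023 × 13.1784 × 43.95 × 3.4205 = 4.5566 mm/d
ETc = Kc × ET₀ = 1.03 × 4.5566 = 4.6933 mm/d
Over 5 days: 4.6933 × 5 = 23.467 mm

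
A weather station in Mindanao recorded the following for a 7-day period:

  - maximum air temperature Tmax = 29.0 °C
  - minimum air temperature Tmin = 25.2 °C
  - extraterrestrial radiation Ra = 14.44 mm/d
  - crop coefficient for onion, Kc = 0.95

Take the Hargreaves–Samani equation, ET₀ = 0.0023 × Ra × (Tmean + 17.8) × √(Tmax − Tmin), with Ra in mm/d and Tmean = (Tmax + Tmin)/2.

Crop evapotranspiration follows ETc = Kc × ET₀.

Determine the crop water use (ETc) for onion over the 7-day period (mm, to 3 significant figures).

19.3 mm

Tmean = (29.0 + 25.2)/2 = 27.10 °C
ET₀ = 0.0023 × 14.44 × (27.10 + 17.8) × √3.8 = 0.0023 × 14.44 × 44.90 × 1.9494 = 2.9070 mm/d
ETc = Kc × ET₀ = 0.95 × 2.9070 = 2.7617 mm/d
Over 7 days: 2.7617 × 7 = 19.332 mm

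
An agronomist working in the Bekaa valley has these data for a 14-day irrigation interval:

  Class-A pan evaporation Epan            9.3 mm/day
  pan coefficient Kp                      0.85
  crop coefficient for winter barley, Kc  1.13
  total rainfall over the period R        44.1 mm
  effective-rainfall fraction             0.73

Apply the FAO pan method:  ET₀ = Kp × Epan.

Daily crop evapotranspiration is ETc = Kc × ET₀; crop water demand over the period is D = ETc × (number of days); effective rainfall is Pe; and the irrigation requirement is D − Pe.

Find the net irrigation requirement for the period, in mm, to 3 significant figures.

ET₀ = 0.85 × 9.3 = 7.9050 mm/d
ETc = Kc × ET₀ = 1.13 × 7.9050 = 8.9327 mm/d
Crop demand D = ETc × 14 d = 8.9327 × 14 = 125.058 mm
Pe = 0.73 × 44.1 = 32.193 mm
D − Pe = 125.058 − 32.193 = 92.865 mm

92.9 mm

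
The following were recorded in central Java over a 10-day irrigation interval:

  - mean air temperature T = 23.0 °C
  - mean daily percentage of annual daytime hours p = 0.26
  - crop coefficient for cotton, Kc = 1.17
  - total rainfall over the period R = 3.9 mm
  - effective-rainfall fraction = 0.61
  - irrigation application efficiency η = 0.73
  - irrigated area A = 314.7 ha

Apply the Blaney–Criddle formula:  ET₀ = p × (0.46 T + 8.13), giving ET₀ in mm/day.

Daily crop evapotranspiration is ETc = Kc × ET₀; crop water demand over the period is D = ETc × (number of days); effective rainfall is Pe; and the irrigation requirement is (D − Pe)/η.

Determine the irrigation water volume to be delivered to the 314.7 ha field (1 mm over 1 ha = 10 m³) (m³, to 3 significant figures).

235000 m³

ET₀ = 0.26 × (0.46 × 23.0 + 8.13) = 0.26 × 18.710 = 4.8646 mm/d
ETc = Kc × ET₀ = 1.17 × 4.8646 = 5.6916 mm/d
Crop demand D = ETc × 10 d = 5.6916 × 10 = 56.916 mm
Pe = 0.61 × 3.9 = 2.379 mm
D − Pe = 56.916 − 2.379 = 54.537 mm
Gross irrigation = 54.537 / 0.73 = 74.708 mm
Volume = 74.708 mm × 314.7 ha × 10 = 235106.1 m³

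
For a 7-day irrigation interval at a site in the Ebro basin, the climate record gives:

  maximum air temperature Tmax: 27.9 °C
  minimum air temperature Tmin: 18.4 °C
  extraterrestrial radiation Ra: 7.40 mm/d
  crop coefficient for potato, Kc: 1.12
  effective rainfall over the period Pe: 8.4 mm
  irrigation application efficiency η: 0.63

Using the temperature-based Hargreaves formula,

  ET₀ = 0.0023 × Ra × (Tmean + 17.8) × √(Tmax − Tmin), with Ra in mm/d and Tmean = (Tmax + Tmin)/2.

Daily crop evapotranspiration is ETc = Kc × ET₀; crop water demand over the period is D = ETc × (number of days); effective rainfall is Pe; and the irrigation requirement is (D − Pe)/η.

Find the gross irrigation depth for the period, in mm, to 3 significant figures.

Tmean = (27.9 + 18.4)/2 = 23.15 °C
ET₀ = 0.0023 × 7.40 × (23.15 + 17.8) × √9.5 = 0.0023 × 7.40 × 40.95 × 3.0822 = 2.1482 mm/d
ETc = Kc × ET₀ = 1.12 × 2.1482 = 2.4060 mm/d
Crop demand D = ETc × 7 d = 2.4060 × 7 = 16.842 mm
D − Pe = 16.842 − 8.4 = 8.442 mm
Gross irrigation = 8.442 / 0.63 = 13.400 mm

13.4 mm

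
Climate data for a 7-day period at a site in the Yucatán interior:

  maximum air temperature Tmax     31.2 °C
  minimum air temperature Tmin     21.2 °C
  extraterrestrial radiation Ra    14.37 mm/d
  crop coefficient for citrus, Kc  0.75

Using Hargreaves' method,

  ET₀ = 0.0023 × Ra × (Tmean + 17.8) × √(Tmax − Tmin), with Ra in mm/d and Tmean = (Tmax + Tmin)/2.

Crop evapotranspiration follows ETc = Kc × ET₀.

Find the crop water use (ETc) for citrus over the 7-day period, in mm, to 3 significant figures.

24.1 mm

Tmean = (31.2 + 21.2)/2 = 26.20 °C
ET₀ = 0.0023 × 14.37 × (26.20 + 17.8) × √10.0 = 0.0023 × 14.37 × 44.00 × 3.1623 = 4.5988 mm/d
ETc = Kc × ET₀ = 0.75 × 4.5988 = 3.4491 mm/d
Over 7 days: 3.4491 × 7 = 24.144 mm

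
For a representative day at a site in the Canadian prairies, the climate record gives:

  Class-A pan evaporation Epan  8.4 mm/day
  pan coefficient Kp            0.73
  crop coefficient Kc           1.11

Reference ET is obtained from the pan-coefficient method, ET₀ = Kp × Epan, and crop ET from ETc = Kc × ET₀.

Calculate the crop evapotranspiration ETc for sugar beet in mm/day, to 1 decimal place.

ET₀ = 0.73 × 8.4 = 6.1320 mm/d
ETc = Kc × ET₀ = 1.11 × 6.1320 = 6.8065 mm/d

6.8 mm/day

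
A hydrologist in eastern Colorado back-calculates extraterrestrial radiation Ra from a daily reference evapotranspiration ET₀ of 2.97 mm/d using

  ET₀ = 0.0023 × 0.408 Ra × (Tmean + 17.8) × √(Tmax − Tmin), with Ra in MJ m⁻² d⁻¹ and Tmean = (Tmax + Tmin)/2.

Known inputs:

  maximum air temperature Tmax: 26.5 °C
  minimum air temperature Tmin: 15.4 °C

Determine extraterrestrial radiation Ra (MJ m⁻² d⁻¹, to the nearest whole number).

Tmean = (26.5+15.4)/2 = 20.95 °C; ΔT = 11.1
Ra = ET₀ / [0.0023 × 0.408 × (Tmean+17.8) × √ΔT]
   = 2.97 / (0.0023 × 0.408 × 38.75 × 3.3317) = 24.515 MJ m⁻² d⁻¹

25 MJ m⁻² d⁻¹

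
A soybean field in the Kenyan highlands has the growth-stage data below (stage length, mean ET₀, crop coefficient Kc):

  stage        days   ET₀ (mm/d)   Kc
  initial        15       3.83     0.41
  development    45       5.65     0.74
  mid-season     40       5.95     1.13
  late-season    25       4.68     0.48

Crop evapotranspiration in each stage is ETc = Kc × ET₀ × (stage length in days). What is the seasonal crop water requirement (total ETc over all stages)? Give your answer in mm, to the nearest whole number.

537 mm

initial: 0.41 × 3.83 × 15 = 23.55 mm
development: 0.74 × 5.65 × 45 = 188.15 mm
mid-season: 1.13 × 5.95 × 40 = 268.94 mm
late-season: 0.48 × 4.68 × 25 = 56.16 mm
Seasonal total = 536.80 mm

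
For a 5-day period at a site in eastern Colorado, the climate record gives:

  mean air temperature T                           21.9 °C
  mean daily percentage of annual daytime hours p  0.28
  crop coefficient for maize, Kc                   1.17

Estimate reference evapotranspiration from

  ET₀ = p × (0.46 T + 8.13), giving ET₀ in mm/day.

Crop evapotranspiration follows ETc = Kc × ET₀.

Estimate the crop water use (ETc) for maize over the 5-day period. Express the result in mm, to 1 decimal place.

29.8 mm

ET₀ = 0.28 × (0.46 × 21.9 + 8.13) = 0.28 × 18.204 = 5.0971 mm/d
ETc = Kc × ET₀ = 1.17 × 5.0971 = 5.9636 mm/d
Over 5 days: 5.9636 × 5 = 29.818 mm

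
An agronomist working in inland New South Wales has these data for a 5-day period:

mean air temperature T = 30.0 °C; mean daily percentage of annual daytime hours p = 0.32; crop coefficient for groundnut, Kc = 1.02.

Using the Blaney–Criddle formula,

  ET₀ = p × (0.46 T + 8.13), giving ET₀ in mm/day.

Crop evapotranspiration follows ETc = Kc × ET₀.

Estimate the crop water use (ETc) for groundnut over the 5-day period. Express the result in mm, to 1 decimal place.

35.8 mm

ET₀ = 0.32 × (0.46 × 30.0 + 8.13) = 0.32 × 21.930 = 7.0176 mm/d
ETc = Kc × ET₀ = 1.02 × 7.0176 = 7.1580 mm/d
Over 5 days: 7.1580 × 5 = 35.790 mm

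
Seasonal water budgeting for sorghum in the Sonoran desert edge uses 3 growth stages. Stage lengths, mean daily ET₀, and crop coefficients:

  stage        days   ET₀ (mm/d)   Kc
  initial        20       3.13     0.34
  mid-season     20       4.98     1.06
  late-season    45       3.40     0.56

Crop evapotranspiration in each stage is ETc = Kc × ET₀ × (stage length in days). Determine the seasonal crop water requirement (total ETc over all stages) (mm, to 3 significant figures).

213 mm

initial: 0.34 × 3.13 × 20 = 21.28 mm
mid-season: 1.06 × 4.98 × 20 = 105.58 mm
late-season: 0.56 × 3.40 × 45 = 85.68 mm
Seasonal total = 212.54 mm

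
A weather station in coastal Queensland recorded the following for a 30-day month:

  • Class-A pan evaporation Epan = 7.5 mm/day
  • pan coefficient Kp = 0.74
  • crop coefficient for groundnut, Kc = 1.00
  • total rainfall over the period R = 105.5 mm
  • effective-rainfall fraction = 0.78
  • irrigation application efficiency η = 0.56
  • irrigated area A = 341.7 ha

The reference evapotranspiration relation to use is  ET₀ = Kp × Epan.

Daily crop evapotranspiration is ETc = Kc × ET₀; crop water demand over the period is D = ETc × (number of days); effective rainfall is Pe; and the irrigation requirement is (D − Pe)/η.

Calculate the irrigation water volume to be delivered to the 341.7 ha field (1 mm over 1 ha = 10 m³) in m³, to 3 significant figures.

ET₀ = 0.74 × 7.5 = 5.5500 mm/d
ETc = Kc × ET₀ = 1.00 × 5.5500 = 5.5500 mm/d
Crop demand D = ETc × 30 d = 5.5500 × 30 = 166.500 mm
Pe = 0.78 × 105.5 = 82.290 mm
D − Pe = 166.500 − 82.290 = 84.210 mm
Gross irrigation = 84.210 / 0.56 = 150.375 mm
Volume = 150.375 mm × 341.7 ha × 10 = 513831.4 m³

514000 m³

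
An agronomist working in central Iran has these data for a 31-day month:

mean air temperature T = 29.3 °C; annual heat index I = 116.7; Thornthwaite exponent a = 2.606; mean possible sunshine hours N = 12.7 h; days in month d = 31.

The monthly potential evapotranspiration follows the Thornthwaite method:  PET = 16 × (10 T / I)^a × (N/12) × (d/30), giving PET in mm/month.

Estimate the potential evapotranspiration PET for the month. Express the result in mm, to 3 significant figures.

10T/I = 10 × 29.3 / 116.7 = 2.5107
(10T/I)^a = 2.5107^2.606 = 11.0120
Uncorrected PET = 16 × 11.0120 = 176.192 mm
Correction = (N/12)(d/30) = (12.7/12)(31/30) = 1.0936
PET = 176.192 × 1.0936 = 192.684 mm/month

193 mm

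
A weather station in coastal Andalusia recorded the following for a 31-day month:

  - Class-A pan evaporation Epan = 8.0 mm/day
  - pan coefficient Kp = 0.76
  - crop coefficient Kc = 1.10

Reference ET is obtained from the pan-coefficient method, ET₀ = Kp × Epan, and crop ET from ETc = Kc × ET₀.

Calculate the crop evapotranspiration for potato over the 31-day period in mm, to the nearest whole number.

207 mm

ET₀ = 0.76 × 8.0 = 6.0800 mm/d
ETc = Kc × ET₀ = 1.10 × 6.0800 = 6.6880 mm/d
Over 31 days: 6.6880 × 31 = 207.328 mm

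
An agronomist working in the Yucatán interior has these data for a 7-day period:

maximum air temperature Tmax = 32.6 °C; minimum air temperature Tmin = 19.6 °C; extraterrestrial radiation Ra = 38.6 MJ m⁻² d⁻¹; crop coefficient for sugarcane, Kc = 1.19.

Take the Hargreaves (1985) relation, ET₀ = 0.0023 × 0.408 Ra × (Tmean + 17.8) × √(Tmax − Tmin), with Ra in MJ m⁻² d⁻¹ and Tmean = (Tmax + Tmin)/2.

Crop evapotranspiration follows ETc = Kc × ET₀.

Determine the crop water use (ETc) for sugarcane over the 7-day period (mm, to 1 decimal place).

47.8 mm

Tmean = (32.6 + 19.6)/2 = 26.10 °C
0.408 Ra = 0.408 × 38.6 = 15.7488 mm/d equivalent
ET₀ = 0.0023 × 15.7488 × (26.10 + 17.8) × √13.0 = 0.0023 × 15.7488 × 43.90 × 3.6056 = 5.7335 mm/d
ETc = Kc × ET₀ = 1.19 × 5.7335 = 6.8229 mm/d
Over 7 days: 6.8229 × 7 = 47.760 mm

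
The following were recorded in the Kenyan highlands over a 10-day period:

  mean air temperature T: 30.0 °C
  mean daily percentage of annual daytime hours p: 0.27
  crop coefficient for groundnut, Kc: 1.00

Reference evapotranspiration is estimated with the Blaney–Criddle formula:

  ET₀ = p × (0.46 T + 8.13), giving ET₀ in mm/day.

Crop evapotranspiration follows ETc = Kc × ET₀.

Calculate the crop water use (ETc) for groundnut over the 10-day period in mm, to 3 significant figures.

ET₀ = 0.27 × (0.46 × 30.0 + 8.13) = 0.27 × 21.930 = 5.9211 mm/d
ETc = Kc × ET₀ = 1.00 × 5.9211 = 5.9211 mm/d
Over 10 days: 5.9211 × 10 = 59.211 mm

59.2 mm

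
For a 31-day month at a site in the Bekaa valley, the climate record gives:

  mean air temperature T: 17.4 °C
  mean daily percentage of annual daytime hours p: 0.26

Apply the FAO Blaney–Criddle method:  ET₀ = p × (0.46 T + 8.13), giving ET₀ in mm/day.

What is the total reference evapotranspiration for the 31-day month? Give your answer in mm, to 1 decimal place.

ET₀ = 0.26 × (0.46 × 17.4 + 8.13) = 0.26 × 16.134 = 4.1948 mm/d
Monthly total = 4.1948 × 31 = 130.039 mm

130.0 mm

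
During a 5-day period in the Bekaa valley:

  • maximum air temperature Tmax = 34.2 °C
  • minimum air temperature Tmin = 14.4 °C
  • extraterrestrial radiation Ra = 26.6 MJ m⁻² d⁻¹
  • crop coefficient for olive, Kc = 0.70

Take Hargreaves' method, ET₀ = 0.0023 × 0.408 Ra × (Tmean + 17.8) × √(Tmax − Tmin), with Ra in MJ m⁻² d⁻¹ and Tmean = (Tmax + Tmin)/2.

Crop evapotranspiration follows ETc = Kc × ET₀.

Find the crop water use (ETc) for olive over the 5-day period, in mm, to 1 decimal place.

Tmean = (34.2 + 14.4)/2 = 24.30 °C
0.408 Ra = 0.408 × 26.6 = 10.8528 mm/d equivalent
ET₀ = 0.0023 × 10.8528 × (24.30 + 17.8) × √19.8 = 0.0023 × 10.8528 × 42.10 × 4.4497 = 4.6761 mm/d
ETc = Kc × ET₀ = 0.70 × 4.6761 = 3.2733 mm/d
Over 5 days: 3.2733 × 5 = 16.367 mm

16.4 mm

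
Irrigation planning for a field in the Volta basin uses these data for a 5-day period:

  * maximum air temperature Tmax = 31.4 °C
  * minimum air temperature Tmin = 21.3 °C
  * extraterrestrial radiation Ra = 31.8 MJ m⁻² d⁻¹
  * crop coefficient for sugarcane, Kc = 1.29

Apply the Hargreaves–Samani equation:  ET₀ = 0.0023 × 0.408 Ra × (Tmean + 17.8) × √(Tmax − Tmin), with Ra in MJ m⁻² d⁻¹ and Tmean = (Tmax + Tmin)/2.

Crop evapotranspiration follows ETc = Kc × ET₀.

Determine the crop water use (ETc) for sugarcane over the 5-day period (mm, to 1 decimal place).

Tmean = (31.4 + 21.3)/2 = 26.35 °C
0.408 Ra = 0.408 × 31.8 = 12.9744 mm/d equivalent
ET₀ = 0.0023 × 12.9744 × (26.35 + 17.8) × √10.1 = 0.0023 × 12.9744 × 44.15 × 3.1780 = 4.1870 mm/d
ETc = Kc × ET₀ = 1.29 × 4.1870 = 5.4012 mm/d
Over 5 days: 5.4012 × 5 = 27.006 mm

27.0 mm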